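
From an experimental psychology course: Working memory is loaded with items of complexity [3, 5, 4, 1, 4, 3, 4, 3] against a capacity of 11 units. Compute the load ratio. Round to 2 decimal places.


Total complexity = 3 + 5 + 4 + 1 + 4 + 3 + 4 + 3 = 27
Load = total / capacity = 27 / 11
= 2.45


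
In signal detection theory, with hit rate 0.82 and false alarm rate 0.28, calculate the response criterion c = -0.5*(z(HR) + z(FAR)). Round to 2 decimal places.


c = -0.5 * (z(HR) + z(FAR))
z(0.82) = 0.9154
z(0.28) = -0.5828
c = -0.5 * (0.9154 + -0.5828)
= -0.5 * 0.3326
= -0.17


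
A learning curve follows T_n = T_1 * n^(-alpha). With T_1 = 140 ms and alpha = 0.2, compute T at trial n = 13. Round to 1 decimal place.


T_n = 140 * 13^(-0.2)
13^(-0.2) = 0.598703
T_n = 140 * 0.598703
= 83.8 ms


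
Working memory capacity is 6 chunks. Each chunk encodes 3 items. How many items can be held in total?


Total items = chunks * items_per_chunk
= 6 * 3
= 18


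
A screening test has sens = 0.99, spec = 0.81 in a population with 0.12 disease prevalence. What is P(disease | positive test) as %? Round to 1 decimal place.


PPV = (sens * prev) / (sens * prev + (1-spec) * (1-prev))
Numerator = 0.99 * 0.12 = 0.1188
P(positive and no disease) = (1 - spec) * (1 - prev) = (1 - 0.81) * (1 - 0.12) = 0.1672
Denominator = 0.1188 + 0.1672 = 0.286
PPV = 0.1188 / 0.286 = 0.415385
As percentage = 41.5


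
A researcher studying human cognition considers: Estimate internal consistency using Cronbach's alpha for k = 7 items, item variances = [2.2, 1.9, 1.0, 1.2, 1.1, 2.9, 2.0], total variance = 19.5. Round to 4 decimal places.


alpha = (k/(k-1)) * (1 - sum(s_i^2)/s_total^2)
sum(item variances) = 12.3
k/(k-1) = 7/6 = 1.166667
1 - 12.3/19.5 = 1 - 0.630769 = 0.369231
alpha = 1.166667 * 0.369231
= 0.4308


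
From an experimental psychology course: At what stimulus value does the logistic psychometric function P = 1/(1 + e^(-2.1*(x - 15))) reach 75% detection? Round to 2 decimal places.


At P = 0.75: 0.75 = 1/(1 + e^(-k*(x-x0)))
Solving: e^(-k*(x-x0)) = 1/3
x = x0 + ln(3)/k
ln(3) = 1.0986
x = 15 + 1.0986/2.1
= 15 + 0.5231
= 15.52


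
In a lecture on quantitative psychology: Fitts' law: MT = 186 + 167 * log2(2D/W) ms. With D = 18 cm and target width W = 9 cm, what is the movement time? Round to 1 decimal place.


MT = 186 + 167 * log2(2*18/9)
2D/W = 4.0
log2(4.0) = 2.0
MT = 186 + 167 * 2.0
= 520.0 ms


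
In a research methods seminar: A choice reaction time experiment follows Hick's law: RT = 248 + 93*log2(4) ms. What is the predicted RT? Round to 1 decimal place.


RT = 248 + 93 * log2(4)
log2(4) = 2.0
RT = 248 + 93 * 2.0
= 248 + 186.0
= 434.0 ms


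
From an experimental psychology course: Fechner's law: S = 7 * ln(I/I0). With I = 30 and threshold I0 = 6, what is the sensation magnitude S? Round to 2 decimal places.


S = 7 * ln(30/6)
I/I0 = 5.0
ln(5.0) = 1.6094
S = 7 * 1.6094
= 11.27


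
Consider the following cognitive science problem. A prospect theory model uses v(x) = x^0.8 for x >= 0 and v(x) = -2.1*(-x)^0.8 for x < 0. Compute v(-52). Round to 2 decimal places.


Since x = -52 < 0, use v(x) = -lambda*(-x)^alpha
(-x) = 52
52^0.8 = 23.5941
v(-52) = -2.1 * 23.5941
= -49.55


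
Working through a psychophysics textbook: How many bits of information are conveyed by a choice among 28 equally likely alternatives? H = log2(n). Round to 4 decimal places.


H = log2(n)
H = log2(28)
= 4.8074


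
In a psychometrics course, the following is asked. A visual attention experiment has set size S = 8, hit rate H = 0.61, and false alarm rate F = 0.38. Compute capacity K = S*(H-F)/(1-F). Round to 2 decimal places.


K = S * (H - F) / (1 - F)
H - F = 0.23
1 - F = 0.62
K = 8 * 0.23 / 0.62
= 2.97


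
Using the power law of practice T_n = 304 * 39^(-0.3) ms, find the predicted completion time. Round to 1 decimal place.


T_n = 304 * 39^(-0.3)
39^(-0.3) = 0.333181
T_n = 304 * 0.333181
= 101.3 ms


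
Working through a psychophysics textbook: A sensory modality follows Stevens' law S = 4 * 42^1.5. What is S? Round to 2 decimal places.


S = 4 * 42^1.5
42^1.5 = 272.1911
S = 4 * 272.1911
= 1088.76


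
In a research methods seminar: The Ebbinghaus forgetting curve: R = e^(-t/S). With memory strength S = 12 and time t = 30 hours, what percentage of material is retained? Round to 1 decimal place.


R = e^(-t/S)
-t/S = -30/12 = -2.5
R = e^(-2.5) = 0.082085
Percentage = 0.082085 * 100
= 8.2


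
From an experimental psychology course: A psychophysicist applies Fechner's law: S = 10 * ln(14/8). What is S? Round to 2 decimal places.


S = 10 * ln(14/8)
I/I0 = 1.75
ln(1.75) = 0.5596
S = 10 * 0.5596
= 5.60


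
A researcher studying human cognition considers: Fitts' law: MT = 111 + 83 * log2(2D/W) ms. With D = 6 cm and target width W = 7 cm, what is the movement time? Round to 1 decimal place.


MT = 111 + 83 * log2(2*6/7)
2D/W = 1.714286
log2(1.714286) = 0.7776
MT = 111 + 83 * 0.7776
= 175.5 ms


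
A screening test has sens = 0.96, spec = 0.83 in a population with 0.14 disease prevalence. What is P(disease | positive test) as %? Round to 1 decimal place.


PPV = (sens * prev) / (sens * prev + (1-spec) * (1-prev))
Numerator = 0.96 * 0.14 = 0.1344
P(positive and no disease) = (1 - spec) * (1 - prev) = (1 - 0.83) * (1 - 0.14) = 0.1462
Denominator = 0.1344 + 0.1462 = 0.2806
PPV = 0.1344 / 0.2806 = 0.478974
As percentage = 47.9


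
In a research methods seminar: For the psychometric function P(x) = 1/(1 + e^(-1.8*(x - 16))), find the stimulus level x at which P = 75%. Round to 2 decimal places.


At P = 0.75: 0.75 = 1/(1 + e^(-k*(x-x0)))
Solving: e^(-k*(x-x0)) = 1/3
x = x0 + ln(3)/k
ln(3) = 1.0986
x = 16 + 1.0986/1.8
= 16 + 0.6103
= 16.61


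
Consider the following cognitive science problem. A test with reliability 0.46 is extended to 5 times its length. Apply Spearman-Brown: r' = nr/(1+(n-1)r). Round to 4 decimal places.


r_new = n*r / (1 + (n-1)*r)
Numerator = 5 * 0.46 = 2.3
Denominator = 1 + 4 * 0.46 = 2.84
r_new = 2.3 / 2.84
= 0.8099


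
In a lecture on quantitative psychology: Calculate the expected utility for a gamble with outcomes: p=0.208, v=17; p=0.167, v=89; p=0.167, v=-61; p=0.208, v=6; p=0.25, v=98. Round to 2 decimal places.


EU = sum(p_i * v_i)
0.208 * 17 = 3.536
0.167 * 89 = 14.863
0.167 * -61 = -10.187
0.208 * 6 = 1.248
0.25 * 98 = 24.5
EU = 3.536 + 14.863 + -10.187 + 1.248 + 24.5
= 33.96


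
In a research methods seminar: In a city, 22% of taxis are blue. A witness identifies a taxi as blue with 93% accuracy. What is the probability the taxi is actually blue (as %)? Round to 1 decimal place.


P(blue | says blue) = P(says blue | blue)*P(blue) / [P(says blue | blue)*P(blue) + P(says blue | not blue)*P(not blue)]
Numerator = 0.93 * 0.22 = 0.2046
False identification = 0.07 * 0.78 = 0.0546
P = 0.2046 / (0.2046 + 0.0546)
= 0.2046 / 0.2592
As percentage = 78.9


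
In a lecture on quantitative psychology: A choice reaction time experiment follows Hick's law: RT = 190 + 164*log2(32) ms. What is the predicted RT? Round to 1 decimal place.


RT = 190 + 164 * log2(32)
log2(32) = 5.0
RT = 190 + 164 * 5.0
= 190 + 820.0
= 1010.0 ms


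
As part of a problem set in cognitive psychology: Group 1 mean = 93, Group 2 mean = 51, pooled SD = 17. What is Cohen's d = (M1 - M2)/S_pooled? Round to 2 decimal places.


Cohen's d = (M1 - M2) / S_pooled
= (93 - 51) / 17
= 42 / 17
= 2.47


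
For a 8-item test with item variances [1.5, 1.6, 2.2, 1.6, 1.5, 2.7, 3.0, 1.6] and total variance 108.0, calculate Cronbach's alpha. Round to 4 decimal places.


alpha = (k/(k-1)) * (1 - sum(s_i^2)/s_total^2)
sum(item variances) = 15.7
k/(k-1) = 8/7 = 1.142857
1 - 15.7/108.0 = 1 - 0.14537 = 0.85463
alpha = 1.142857 * 0.85463
= 0.9767


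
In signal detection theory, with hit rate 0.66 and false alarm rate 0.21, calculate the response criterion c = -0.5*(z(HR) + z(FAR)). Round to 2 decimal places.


c = -0.5 * (z(HR) + z(FAR))
z(0.66) = 0.4125
z(0.21) = -0.8064
c = -0.5 * (0.4125 + -0.8064)
= -0.5 * -0.3939
= 0.20


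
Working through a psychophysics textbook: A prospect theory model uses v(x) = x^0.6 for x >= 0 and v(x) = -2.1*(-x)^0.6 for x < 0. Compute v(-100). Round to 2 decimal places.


Since x = -100 < 0, use v(x) = -lambda*(-x)^alpha
(-x) = 100
100^0.6 = 15.8489
v(-100) = -2.1 * 15.8489
= -33.28


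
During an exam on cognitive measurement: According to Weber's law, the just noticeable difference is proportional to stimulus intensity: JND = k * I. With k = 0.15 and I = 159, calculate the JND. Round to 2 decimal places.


JND = k * I
JND = 0.15 * 159
= 23.85


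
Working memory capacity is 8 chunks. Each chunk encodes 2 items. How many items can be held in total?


Total items = chunks * items_per_chunk
= 8 * 2
= 16


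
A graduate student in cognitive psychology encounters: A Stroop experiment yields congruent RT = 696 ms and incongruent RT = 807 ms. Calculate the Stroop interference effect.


Stroop effect = RT(incongruent) - RT(congruent)
= 807 - 696
= 111 ms


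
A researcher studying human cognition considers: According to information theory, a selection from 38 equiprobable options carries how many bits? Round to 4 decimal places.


H = log2(n)
H = log2(38)
= 5.2479


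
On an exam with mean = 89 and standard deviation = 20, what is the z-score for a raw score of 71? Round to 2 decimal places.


z = (X - mu) / sigma
= (71 - 89) / 20
= -18 / 20
= -0.90


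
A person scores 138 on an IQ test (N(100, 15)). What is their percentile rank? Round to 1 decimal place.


z = (IQ - mean) / SD
z = (138 - 100) / 15 = 2.5333
Percentile = Phi(2.5333) * 100
Phi(2.5333) = 0.99435
= 99.4


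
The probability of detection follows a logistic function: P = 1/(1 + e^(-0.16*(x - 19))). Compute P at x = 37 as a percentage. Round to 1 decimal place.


P(x) = 1/(1 + e^(-0.16*(37 - 19)))
Exponent = -0.16 * 18 = -2.88
e^(-2.88) = 0.056135
P = 1/(1 + 0.056135) = 0.946849
Percentage = 94.7


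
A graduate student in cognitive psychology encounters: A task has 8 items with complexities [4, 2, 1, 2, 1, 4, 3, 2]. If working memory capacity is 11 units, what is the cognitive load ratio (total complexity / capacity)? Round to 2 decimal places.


Total complexity = 4 + 2 + 1 + 2 + 1 + 4 + 3 + 2 = 19
Load = total / capacity = 19 / 11
= 1.73


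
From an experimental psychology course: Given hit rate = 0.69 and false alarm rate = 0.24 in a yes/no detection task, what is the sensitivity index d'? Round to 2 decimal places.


d' = z(HR) - z(FAR)
z(0.69) = 0.4959
z(0.24) = -0.7063
d' = 0.4959 - -0.7063
= 1.20


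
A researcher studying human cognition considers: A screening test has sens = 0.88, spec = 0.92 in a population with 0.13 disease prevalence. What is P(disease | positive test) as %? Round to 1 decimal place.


PPV = (sens * prev) / (sens * prev + (1-spec) * (1-prev))
Numerator = 0.88 * 0.13 = 0.1144
P(positive and no disease) = (1 - spec) * (1 - prev) = (1 - 0.92) * (1 - 0.13) = 0.0696
Denominator = 0.1144 + 0.0696 = 0.184
PPV = 0.1144 / 0.184 = 0.621739
As percentage = 62.2


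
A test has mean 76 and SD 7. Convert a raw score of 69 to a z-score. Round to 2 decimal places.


z = (X - mu) / sigma
= (69 - 76) / 7
= -7 / 7
= -1.00


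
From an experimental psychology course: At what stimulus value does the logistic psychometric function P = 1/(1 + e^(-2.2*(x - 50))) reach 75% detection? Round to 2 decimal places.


At P = 0.75: 0.75 = 1/(1 + e^(-k*(x-x0)))
Solving: e^(-k*(x-x0)) = 1/3
x = x0 + ln(3)/k
ln(3) = 1.0986
x = 50 + 1.0986/2.2
= 50 + 0.4994
= 50.50


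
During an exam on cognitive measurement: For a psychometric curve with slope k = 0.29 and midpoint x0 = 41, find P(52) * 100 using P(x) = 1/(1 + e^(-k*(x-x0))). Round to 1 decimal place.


P(x) = 1/(1 + e^(-0.29*(52 - 41)))
Exponent = -0.29 * 11 = -3.19
e^(-3.19) = 0.041172
P = 1/(1 + 0.041172) = 0.960456
Percentage = 96.0


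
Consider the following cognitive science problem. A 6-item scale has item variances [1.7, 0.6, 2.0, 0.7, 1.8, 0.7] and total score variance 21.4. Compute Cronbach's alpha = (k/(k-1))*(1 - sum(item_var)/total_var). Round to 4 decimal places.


alpha = (k/(k-1)) * (1 - sum(s_i^2)/s_total^2)
sum(item variances) = 7.5
k/(k-1) = 6/5 = 1.2
1 - 7.5/21.4 = 1 - 0.350467 = 0.649533
alpha = 1.2 * 0.649533
= 0.7794


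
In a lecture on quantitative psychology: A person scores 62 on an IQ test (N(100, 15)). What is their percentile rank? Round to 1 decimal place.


z = (IQ - mean) / SD
z = (62 - 100) / 15 = -2.5333
Percentile = Phi(-2.5333) * 100
Phi(-2.5333) = 0.00565
= 0.6


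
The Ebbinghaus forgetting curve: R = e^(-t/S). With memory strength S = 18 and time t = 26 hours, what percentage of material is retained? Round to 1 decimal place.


R = e^(-t/S)
-t/S = -26/18 = -1.444444
R = e^(-1.444444) = 0.235877
Percentage = 0.235877 * 100
= 23.6


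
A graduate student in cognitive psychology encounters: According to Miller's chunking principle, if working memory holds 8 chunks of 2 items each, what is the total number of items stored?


Total items = chunks * items_per_chunk
= 8 * 2
= 16


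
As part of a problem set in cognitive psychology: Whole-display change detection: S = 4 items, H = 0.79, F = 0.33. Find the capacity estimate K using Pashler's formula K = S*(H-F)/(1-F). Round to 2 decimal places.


K = S * (H - F) / (1 - F)
H - F = 0.46
1 - F = 0.67
K = 4 * 0.46 / 0.67
= 2.75


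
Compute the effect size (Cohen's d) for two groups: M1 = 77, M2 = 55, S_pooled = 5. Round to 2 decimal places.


Cohen's d = (M1 - M2) / S_pooled
= (77 - 55) / 5
= 22 / 5
= 4.40


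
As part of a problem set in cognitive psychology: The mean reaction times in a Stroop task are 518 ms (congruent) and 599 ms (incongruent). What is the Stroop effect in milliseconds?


Stroop effect = RT(incongruent) - RT(congruent)
= 599 - 518
= 81 ms


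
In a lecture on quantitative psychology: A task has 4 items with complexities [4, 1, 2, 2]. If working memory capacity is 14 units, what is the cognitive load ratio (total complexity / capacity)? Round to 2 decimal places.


Total complexity = 4 + 1 + 2 + 2 = 9
Load = total / capacity = 9 / 14
= 0.64


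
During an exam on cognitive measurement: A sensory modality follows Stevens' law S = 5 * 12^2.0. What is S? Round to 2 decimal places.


S = 5 * 12^2.0
12^2.0 = 144.0
S = 5 * 144.0
= 720.00


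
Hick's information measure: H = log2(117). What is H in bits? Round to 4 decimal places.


H = log2(n)
H = log2(117)
= 6.8704


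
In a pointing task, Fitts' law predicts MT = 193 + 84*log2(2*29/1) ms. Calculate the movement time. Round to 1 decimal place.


MT = 193 + 84 * log2(2*29/1)
2D/W = 58.0
log2(58.0) = 5.858
MT = 193 + 84 * 5.858
= 685.1 ms


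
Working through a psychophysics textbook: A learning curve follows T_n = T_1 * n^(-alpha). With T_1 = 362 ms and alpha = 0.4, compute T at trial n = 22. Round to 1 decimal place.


T_n = 362 * 22^(-0.4)
22^(-0.4) = 0.290423
T_n = 362 * 0.290423
= 105.1 ms


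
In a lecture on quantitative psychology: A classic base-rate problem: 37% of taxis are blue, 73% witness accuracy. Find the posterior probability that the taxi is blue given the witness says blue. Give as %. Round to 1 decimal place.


P(blue | says blue) = P(says blue | blue)*P(blue) / [P(says blue | blue)*P(blue) + P(says blue | not blue)*P(not blue)]
Numerator = 0.73 * 0.37 = 0.2701
False identification = 0.27 * 0.63 = 0.1701
P = 0.2701 / (0.2701 + 0.1701)
= 0.2701 / 0.4402
As percentage = 61.4


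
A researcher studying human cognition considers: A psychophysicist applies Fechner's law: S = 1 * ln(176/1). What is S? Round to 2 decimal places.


S = 1 * ln(176/1)
I/I0 = 176.0
ln(176.0) = 5.1705
S = 1 * 5.1705
= 5.17


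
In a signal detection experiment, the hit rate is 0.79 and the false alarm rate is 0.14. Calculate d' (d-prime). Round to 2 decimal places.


d' = z(HR) - z(FAR)
z(0.79) = 0.8064
z(0.14) = -1.0803
d' = 0.8064 - -1.0803
= 1.89


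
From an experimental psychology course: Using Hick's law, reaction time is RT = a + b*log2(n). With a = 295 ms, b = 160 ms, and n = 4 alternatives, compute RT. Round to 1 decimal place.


RT = 295 + 160 * log2(4)
log2(4) = 2.0
RT = 295 + 160 * 2.0
= 295 + 320.0
= 615.0 ms


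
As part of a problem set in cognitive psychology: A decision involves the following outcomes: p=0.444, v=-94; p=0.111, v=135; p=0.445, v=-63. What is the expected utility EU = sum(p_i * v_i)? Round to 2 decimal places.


EU = sum(p_i * v_i)
0.444 * -94 = -41.736
0.111 * 135 = 14.985
0.445 * -63 = -28.035
EU = -41.736 + 14.985 + -28.035
= -54.79


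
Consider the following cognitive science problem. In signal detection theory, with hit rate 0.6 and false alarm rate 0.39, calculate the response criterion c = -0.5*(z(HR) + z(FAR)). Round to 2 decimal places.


c = -0.5 * (z(HR) + z(FAR))
z(0.6) = 0.2533
z(0.39) = -0.2793
c = -0.5 * (0.2533 + -0.2793)
= -0.5 * -0.026
= 0.01


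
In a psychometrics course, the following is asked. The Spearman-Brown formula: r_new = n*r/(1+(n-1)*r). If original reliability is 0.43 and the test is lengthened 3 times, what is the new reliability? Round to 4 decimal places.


r_new = n*r / (1 + (n-1)*r)
Numerator = 3 * 0.43 = 1.29
Denominator = 1 + 2 * 0.43 = 1.86
r_new = 1.29 / 1.86
= 0.6935


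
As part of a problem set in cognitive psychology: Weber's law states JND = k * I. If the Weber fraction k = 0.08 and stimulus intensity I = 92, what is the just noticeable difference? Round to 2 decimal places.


JND = k * I
JND = 0.08 * 92
= 7.36


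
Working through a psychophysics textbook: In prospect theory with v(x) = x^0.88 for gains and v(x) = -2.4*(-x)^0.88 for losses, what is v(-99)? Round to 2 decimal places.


Since x = -99 < 0, use v(x) = -lambda*(-x)^alpha
(-x) = 99
99^0.88 = 57.0373
v(-99) = -2.4 * 57.0373
= -136.89


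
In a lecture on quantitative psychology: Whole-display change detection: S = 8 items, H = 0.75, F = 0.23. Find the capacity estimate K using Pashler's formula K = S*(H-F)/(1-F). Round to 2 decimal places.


K = S * (H - F) / (1 - F)
H - F = 0.52
1 - F = 0.77
K = 8 * 0.52 / 0.77
= 5.40


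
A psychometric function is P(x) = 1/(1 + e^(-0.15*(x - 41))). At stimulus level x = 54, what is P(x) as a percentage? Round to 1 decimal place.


P(x) = 1/(1 + e^(-0.15*(54 - 41)))
Exponent = -0.15 * 13 = -1.95
e^(-1.95) = 0.142274
P = 1/(1 + 0.142274) = 0.875447
Percentage = 87.5


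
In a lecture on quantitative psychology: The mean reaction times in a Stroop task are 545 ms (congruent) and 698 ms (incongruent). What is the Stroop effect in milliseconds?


Stroop effect = RT(incongruent) - RT(congruent)
= 698 - 545
= 153 ms


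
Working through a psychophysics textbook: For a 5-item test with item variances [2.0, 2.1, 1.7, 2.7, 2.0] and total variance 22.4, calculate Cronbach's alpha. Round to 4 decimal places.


alpha = (k/(k-1)) * (1 - sum(s_i^2)/s_total^2)
sum(item variances) = 10.5
k/(k-1) = 5/4 = 1.25
1 - 10.5/22.4 = 1 - 0.46875 = 0.53125
alpha = 1.25 * 0.53125
= 0.6641


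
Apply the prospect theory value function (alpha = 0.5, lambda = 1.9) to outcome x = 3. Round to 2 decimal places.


Since x = 3 >= 0, use v(x) = x^0.5
3^0.5 = 1.7321
v(3) = 1.73


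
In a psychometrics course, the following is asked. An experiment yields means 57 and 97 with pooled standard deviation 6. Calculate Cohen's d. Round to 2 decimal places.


Cohen's d = (M1 - M2) / S_pooled
= (57 - 97) / 6
= -40 / 6
= -6.67


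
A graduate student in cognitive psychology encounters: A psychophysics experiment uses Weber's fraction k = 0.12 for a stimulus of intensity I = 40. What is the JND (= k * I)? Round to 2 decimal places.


JND = k * I
JND = 0.12 * 40
= 4.80


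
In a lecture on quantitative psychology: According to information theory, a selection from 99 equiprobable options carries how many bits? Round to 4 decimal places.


H = log2(n)
H = log2(99)
= 6.6294


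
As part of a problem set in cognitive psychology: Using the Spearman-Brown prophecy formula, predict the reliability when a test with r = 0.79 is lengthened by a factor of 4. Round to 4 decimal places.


r_new = n*r / (1 + (n-1)*r)
Numerator = 4 * 0.79 = 3.16
Denominator = 1 + 3 * 0.79 = 3.37
r_new = 3.16 / 3.37
= 0.9377


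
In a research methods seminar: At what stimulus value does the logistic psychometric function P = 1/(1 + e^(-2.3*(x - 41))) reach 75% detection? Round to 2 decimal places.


At P = 0.75: 0.75 = 1/(1 + e^(-k*(x-x0)))
Solving: e^(-k*(x-x0)) = 1/3
x = x0 + ln(3)/k
ln(3) = 1.0986
x = 41 + 1.0986/2.3
= 41 + 0.4777
= 41.48


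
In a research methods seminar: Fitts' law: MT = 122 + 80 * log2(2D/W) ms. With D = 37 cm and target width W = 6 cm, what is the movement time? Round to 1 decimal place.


MT = 122 + 80 * log2(2*37/6)
2D/W = 12.333333
log2(12.333333) = 3.6245
MT = 122 + 80 * 3.6245
= 412.0 ms


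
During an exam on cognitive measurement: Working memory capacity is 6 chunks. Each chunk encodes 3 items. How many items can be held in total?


Total items = chunks * items_per_chunk
= 6 * 3
= 18


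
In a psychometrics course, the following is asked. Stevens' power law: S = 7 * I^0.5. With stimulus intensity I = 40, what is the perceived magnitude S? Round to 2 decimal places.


S = 7 * 40^0.5
40^0.5 = 6.3246
S = 7 * 6.3246
= 44.27


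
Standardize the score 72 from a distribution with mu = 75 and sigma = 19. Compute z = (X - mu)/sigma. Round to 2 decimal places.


z = (X - mu) / sigma
= (72 - 75) / 19
= -3 / 19
= -0.16


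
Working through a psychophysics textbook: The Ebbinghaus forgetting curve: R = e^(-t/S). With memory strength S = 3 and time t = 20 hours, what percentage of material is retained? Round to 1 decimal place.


R = e^(-t/S)
-t/S = -20/3 = -6.666667
R = e^(-6.666667) = 0.001273
Percentage = 0.001273 * 100
= 0.1


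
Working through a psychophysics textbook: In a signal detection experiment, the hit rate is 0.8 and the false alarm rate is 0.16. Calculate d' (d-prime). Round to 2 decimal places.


d' = z(HR) - z(FAR)
z(0.8) = 0.8416
z(0.16) = -0.9945
d' = 0.8416 - -0.9945
= 1.84


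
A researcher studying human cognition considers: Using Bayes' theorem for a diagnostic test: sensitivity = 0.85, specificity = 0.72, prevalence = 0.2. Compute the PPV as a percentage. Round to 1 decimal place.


PPV = (sens * prev) / (sens * prev + (1-spec) * (1-prev))
Numerator = 0.85 * 0.2 = 0.17
P(positive and no disease) = (1 - spec) * (1 - prev) = (1 - 0.72) * (1 - 0.2) = 0.224
Denominator = 0.17 + 0.224 = 0.394
PPV = 0.17 / 0.394 = 0.431472
As percentage = 43.1


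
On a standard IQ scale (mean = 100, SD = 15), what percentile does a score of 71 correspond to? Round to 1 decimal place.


z = (IQ - mean) / SD
z = (71 - 100) / 15 = -1.9333
Percentile = Phi(-1.9333) * 100
Phi(-1.9333) = 0.0266
= 2.7


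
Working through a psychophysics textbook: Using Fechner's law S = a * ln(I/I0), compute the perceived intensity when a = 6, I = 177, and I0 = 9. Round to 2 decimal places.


S = 6 * ln(177/9)
I/I0 = 19.666667
ln(19.666667) = 2.9789
S = 6 * 2.9789
= 17.87


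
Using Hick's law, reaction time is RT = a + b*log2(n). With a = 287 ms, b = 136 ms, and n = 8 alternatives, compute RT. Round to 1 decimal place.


RT = 287 + 136 * log2(8)
log2(8) = 3.0
RT = 287 + 136 * 3.0
= 287 + 408.0
= 695.0 ms


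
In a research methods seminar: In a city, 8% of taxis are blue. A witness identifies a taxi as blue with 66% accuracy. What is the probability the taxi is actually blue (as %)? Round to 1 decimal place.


P(blue | says blue) = P(says blue | blue)*P(blue) / [P(says blue | blue)*P(blue) + P(says blue | not blue)*P(not blue)]
Numerator = 0.66 * 0.08 = 0.0528
False identification = 0.34 * 0.92 = 0.3128
P = 0.0528 / (0.0528 + 0.3128)
= 0.0528 / 0.3656
As percentage = 14.4


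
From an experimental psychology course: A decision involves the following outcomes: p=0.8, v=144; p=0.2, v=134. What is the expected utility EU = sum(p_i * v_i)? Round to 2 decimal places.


EU = sum(p_i * v_i)
0.8 * 144 = 115.2
0.2 * 134 = 26.8
EU = 115.2 + 26.8
= 142.00


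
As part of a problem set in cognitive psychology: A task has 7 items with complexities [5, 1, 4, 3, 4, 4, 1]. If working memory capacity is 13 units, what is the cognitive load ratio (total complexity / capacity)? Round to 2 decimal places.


Total complexity = 5 + 1 + 4 + 3 + 4 + 4 + 1 = 22
Load = total / capacity = 22 / 13
= 1.69


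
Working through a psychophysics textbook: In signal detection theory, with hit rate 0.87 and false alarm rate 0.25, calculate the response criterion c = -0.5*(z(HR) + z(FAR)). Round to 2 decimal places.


c = -0.5 * (z(HR) + z(FAR))
z(0.87) = 1.1264
z(0.25) = -0.6745
c = -0.5 * (1.1264 + -0.6745)
= -0.5 * 0.4519
= -0.23


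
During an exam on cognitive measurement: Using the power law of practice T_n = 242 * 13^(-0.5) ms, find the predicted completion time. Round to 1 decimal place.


T_n = 242 * 13^(-0.5)
13^(-0.5) = 0.27735
T_n = 242 * 0.27735
= 67.1 ms


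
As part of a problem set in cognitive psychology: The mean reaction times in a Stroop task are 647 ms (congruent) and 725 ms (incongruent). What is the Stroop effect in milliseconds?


Stroop effect = RT(incongruent) - RT(congruent)
= 725 - 647
= 78 ms


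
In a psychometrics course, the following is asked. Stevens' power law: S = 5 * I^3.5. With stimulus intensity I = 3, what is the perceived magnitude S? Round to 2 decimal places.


S = 5 * 3^3.5
3^3.5 = 46.7654
S = 5 * 46.7654
= 233.83


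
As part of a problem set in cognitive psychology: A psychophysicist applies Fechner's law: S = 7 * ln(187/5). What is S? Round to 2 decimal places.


S = 7 * ln(187/5)
I/I0 = 37.4
ln(37.4) = 3.6217
S = 7 * 3.6217
= 25.35


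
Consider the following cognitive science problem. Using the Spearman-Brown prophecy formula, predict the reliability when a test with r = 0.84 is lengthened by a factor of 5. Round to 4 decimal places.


r_new = n*r / (1 + (n-1)*r)
Numerator = 5 * 0.84 = 4.2
Denominator = 1 + 4 * 0.84 = 4.36
r_new = 4.2 / 4.36
= 0.9633


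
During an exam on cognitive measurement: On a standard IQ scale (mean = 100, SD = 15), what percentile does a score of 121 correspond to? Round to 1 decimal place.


z = (IQ - mean) / SD
z = (121 - 100) / 15 = 1.4
Percentile = Phi(1.4) * 100
Phi(1.4) = 0.919243
= 91.9


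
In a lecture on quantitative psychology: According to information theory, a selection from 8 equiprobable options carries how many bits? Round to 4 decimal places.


H = log2(n)
H = log2(8)
= 3.0000


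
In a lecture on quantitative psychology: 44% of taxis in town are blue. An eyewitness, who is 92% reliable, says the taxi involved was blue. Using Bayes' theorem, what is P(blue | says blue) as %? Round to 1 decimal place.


P(blue | says blue) = P(says blue | blue)*P(blue) / [P(says blue | blue)*P(blue) + P(says blue | not blue)*P(not blue)]
Numerator = 0.92 * 0.44 = 0.4048
False identification = 0.08 * 0.56 = 0.0448
P = 0.4048 / (0.4048 + 0.0448)
= 0.4048 / 0.4496
As percentage = 90.0


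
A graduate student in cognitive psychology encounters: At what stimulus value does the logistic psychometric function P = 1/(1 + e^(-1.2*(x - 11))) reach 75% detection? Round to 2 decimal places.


At P = 0.75: 0.75 = 1/(1 + e^(-k*(x-x0)))
Solving: e^(-k*(x-x0)) = 1/3
x = x0 + ln(3)/k
ln(3) = 1.0986
x = 11 + 1.0986/1.2
= 11 + 0.9155
= 11.92


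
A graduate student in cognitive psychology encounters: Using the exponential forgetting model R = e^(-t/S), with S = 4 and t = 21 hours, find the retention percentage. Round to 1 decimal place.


R = e^(-t/S)
-t/S = -21/4 = -5.25
R = e^(-5.25) = 0.005248
Percentage = 0.005248 * 100
= 0.5


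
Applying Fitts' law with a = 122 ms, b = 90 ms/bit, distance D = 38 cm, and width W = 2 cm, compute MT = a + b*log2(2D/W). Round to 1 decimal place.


MT = 122 + 90 * log2(2*38/2)
2D/W = 38.0
log2(38.0) = 5.2479
MT = 122 + 90 * 5.2479
= 594.3 ms


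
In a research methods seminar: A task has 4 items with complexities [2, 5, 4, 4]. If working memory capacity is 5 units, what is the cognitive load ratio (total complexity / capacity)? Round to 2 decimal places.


Total complexity = 2 + 5 + 4 + 4 = 15
Load = total / capacity = 15 / 5
= 3.00


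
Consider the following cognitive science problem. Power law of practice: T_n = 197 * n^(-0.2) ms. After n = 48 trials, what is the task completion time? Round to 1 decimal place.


T_n = 197 * 48^(-0.2)
48^(-0.2) = 0.461054
T_n = 197 * 0.461054
= 90.8 ms


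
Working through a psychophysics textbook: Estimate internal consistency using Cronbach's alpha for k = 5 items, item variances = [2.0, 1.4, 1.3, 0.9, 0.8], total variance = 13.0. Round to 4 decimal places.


alpha = (k/(k-1)) * (1 - sum(s_i^2)/s_total^2)
sum(item variances) = 6.4
k/(k-1) = 5/4 = 1.25
1 - 6.4/13.0 = 1 - 0.492308 = 0.507692
alpha = 1.25 * 0.507692
= 0.6346


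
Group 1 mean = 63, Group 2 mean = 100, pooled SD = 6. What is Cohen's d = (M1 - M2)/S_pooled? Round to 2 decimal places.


Cohen's d = (M1 - M2) / S_pooled
= (63 - 100) / 6
= -37 / 6
= -6.17


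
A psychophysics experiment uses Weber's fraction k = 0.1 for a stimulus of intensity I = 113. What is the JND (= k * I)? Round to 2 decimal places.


JND = k * I
JND = 0.1 * 113
= 11.30


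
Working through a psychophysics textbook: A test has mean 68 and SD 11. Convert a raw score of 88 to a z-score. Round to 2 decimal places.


z = (X - mu) / sigma
= (88 - 68) / 11
= 20 / 11
= 1.82


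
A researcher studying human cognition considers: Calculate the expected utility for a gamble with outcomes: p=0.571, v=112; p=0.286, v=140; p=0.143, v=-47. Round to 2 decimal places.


EU = sum(p_i * v_i)
0.571 * 112 = 63.952
0.286 * 140 = 40.04
0.143 * -47 = -6.721
EU = 63.952 + 40.04 + -6.721
= 97.27


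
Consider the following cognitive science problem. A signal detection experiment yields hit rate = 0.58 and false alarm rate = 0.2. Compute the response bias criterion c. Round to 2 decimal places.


c = -0.5 * (z(HR) + z(FAR))
z(0.58) = 0.2019
z(0.2) = -0.8416
c = -0.5 * (0.2019 + -0.8416)
= -0.5 * -0.6397
= 0.32


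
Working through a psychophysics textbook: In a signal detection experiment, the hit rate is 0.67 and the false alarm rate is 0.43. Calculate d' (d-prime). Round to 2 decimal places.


d' = z(HR) - z(FAR)
z(0.67) = 0.4399
z(0.43) = -0.1764
d' = 0.4399 - -0.1764
= 0.62


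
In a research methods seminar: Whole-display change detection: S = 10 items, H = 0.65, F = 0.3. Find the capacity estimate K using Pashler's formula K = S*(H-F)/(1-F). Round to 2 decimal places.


K = S * (H - F) / (1 - F)
H - F = 0.35
1 - F = 0.7
K = 10 * 0.35 / 0.7
= 5.00


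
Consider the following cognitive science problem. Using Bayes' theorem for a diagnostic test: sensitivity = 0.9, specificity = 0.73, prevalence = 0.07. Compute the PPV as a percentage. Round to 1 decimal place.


PPV = (sens * prev) / (sens * prev + (1-spec) * (1-prev))
Numerator = 0.9 * 0.07 = 0.063
P(positive and no disease) = (1 - spec) * (1 - prev) = (1 - 0.73) * (1 - 0.07) = 0.2511
Denominator = 0.063 + 0.2511 = 0.3141
PPV = 0.063 / 0.3141 = 0.200573
As percentage = 20.1


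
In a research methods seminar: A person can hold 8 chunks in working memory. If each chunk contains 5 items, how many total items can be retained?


Total items = chunks * items_per_chunk
= 8 * 5
= 40


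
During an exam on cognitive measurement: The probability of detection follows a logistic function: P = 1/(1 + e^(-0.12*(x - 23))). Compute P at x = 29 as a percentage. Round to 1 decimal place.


P(x) = 1/(1 + e^(-0.12*(29 - 23)))
Exponent = -0.12 * 6 = -0.72
e^(-0.72) = 0.486752
P = 1/(1 + 0.486752) = 0.672607
Percentage = 67.3


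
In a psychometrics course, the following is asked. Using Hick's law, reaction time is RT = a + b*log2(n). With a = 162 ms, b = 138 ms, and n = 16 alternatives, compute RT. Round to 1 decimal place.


RT = 162 + 138 * log2(16)
log2(16) = 4.0
RT = 162 + 138 * 4.0
= 162 + 552.0
= 714.0 ms


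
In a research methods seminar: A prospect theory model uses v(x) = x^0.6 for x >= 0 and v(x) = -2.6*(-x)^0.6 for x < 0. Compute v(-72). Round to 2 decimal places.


Since x = -72 < 0, use v(x) = -lambda*(-x)^alpha
(-x) = 72
72^0.6 = 13.0137
v(-72) = -2.6 * 13.0137
= -33.84


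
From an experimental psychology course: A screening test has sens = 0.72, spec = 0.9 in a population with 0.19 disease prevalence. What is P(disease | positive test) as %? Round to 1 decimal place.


PPV = (sens * prev) / (sens * prev + (1-spec) * (1-prev))
Numerator = 0.72 * 0.19 = 0.1368
P(positive and no disease) = (1 - spec) * (1 - prev) = (1 - 0.9) * (1 - 0.19) = 0.081
Denominator = 0.1368 + 0.081 = 0.2178
PPV = 0.1368 / 0.2178 = 0.628099
As percentage = 62.8


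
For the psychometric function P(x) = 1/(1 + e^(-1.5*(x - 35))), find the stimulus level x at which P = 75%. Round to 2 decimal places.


At P = 0.75: 0.75 = 1/(1 + e^(-k*(x-x0)))
Solving: e^(-k*(x-x0)) = 1/3
x = x0 + ln(3)/k
ln(3) = 1.0986
x = 35 + 1.0986/1.5
= 35 + 0.7324
= 35.73


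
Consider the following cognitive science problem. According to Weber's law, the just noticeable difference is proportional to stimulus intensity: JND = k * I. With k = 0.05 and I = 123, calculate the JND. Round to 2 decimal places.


JND = k * I
JND = 0.05 * 123
= 6.15


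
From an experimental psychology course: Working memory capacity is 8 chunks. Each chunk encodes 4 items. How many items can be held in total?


Total items = chunks * items_per_chunk
= 8 * 4
= 32


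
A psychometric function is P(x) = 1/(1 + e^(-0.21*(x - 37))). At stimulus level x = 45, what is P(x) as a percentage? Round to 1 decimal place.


P(x) = 1/(1 + e^(-0.21*(45 - 37)))
Exponent = -0.21 * 8 = -1.68
e^(-1.68) = 0.186374
P = 1/(1 + 0.186374) = 0.842905
Percentage = 84.3


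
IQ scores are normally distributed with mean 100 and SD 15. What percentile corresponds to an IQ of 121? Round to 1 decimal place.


z = (IQ - mean) / SD
z = (121 - 100) / 15 = 1.4
Percentile = Phi(1.4) * 100
Phi(1.4) = 0.919243
= 91.9


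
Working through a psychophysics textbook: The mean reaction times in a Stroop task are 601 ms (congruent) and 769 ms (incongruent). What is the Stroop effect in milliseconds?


Stroop effect = RT(incongruent) - RT(congruent)
= 769 - 601
= 168 ms


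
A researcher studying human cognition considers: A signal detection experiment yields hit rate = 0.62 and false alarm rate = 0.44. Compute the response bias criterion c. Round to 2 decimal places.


c = -0.5 * (z(HR) + z(FAR))
z(0.62) = 0.3055
z(0.44) = -0.151
c = -0.5 * (0.3055 + -0.151)
= -0.5 * 0.1545
= -0.08


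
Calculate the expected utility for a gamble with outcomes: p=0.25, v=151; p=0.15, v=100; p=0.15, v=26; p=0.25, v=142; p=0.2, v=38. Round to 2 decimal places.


EU = sum(p_i * v_i)
0.25 * 151 = 37.75
0.15 * 100 = 15.0
0.15 * 26 = 3.9
0.25 * 142 = 35.5
0.2 * 38 = 7.6
EU = 37.75 + 15.0 + 3.9 + 35.5 + 7.6
= 99.75


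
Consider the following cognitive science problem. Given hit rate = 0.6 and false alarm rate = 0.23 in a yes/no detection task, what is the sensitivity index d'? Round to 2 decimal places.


d' = z(HR) - z(FAR)
z(0.6) = 0.2533
z(0.23) = -0.7388
d' = 0.2533 - -0.7388
= 0.99


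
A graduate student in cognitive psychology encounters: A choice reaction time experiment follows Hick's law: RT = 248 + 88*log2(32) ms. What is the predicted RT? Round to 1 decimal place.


RT = 248 + 88 * log2(32)
log2(32) = 5.0
RT = 248 + 88 * 5.0
= 248 + 440.0
= 688.0 ms


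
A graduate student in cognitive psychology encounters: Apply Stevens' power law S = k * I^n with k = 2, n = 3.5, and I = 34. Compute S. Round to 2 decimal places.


S = 2 * 34^3.5
34^3.5 = 229179.7333
S = 2 * 229179.7333
= 458359.47


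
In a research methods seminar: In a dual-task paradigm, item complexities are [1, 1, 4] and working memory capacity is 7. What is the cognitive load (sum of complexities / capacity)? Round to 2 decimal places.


Total complexity = 1 + 1 + 4 = 6
Load = total / capacity = 6 / 7
= 0.86


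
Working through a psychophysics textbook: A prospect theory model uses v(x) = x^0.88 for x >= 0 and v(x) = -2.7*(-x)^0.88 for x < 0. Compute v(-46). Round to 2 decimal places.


Since x = -46 < 0, use v(x) = -lambda*(-x)^alpha
(-x) = 46
46^0.88 = 29.0554
v(-46) = -2.7 * 29.0554
= -78.45


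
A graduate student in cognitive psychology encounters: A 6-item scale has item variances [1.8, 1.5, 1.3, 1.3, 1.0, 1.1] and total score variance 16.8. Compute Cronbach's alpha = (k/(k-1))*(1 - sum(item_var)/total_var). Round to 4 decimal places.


alpha = (k/(k-1)) * (1 - sum(s_i^2)/s_total^2)
sum(item variances) = 8.0
k/(k-1) = 6/5 = 1.2
1 - 8.0/16.8 = 1 - 0.47619 = 0.52381
alpha = 1.2 * 0.52381
= 0.6286


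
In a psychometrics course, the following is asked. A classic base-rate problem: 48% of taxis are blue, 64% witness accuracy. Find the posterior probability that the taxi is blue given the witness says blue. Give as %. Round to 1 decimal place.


P(blue | says blue) = P(says blue | blue)*P(blue) / [P(says blue | blue)*P(blue) + P(says blue | not blue)*P(not blue)]
Numerator = 0.64 * 0.48 = 0.3072
False identification = 0.36 * 0.52 = 0.1872
P = 0.3072 / (0.3072 + 0.1872)
= 0.3072 / 0.4944
As percentage = 62.1


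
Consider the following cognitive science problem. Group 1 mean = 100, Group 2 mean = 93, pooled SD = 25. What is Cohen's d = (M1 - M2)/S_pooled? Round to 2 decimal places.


Cohen's d = (M1 - M2) / S_pooled
= (100 - 93) / 25
= 7 / 25
= 0.28


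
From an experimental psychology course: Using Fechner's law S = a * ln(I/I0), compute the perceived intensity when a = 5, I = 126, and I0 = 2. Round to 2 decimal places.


S = 5 * ln(126/2)
I/I0 = 63.0
ln(63.0) = 4.1431
S = 5 * 4.1431
= 20.72


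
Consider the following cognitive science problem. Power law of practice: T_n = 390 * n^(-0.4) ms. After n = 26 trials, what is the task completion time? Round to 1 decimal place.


T_n = 390 * 26^(-0.4)
26^(-0.4) = 0.271651
T_n = 390 * 0.271651
= 105.9 ms


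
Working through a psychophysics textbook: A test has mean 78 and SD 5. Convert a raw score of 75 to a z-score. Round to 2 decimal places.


z = (X - mu) / sigma
= (75 - 78) / 5
= -3 / 5
= -0.60


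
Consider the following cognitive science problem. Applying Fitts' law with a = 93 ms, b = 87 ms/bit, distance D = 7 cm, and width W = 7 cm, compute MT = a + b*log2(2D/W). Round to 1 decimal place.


MT = 93 + 87 * log2(2*7/7)
2D/W = 2.0
log2(2.0) = 1.0
MT = 93 + 87 * 1.0
= 180.0 ms


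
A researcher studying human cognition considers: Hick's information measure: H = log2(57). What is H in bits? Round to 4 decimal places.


H = log2(n)
H = log2(57)
= 5.8329


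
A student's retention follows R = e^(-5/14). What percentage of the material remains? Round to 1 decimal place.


R = e^(-t/S)
-t/S = -5/14 = -0.357143
R = e^(-0.357143) = 0.699672
Percentage = 0.699672 * 100
= 70.0


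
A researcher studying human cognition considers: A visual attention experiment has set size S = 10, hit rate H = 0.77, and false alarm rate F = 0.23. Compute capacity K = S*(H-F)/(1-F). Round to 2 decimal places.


K = S * (H - F) / (1 - F)
H - F = 0.54
1 - F = 0.77
K = 10 * 0.54 / 0.77
= 7.01


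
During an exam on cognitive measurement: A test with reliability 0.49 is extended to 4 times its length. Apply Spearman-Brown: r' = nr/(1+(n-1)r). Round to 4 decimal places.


r_new = n*r / (1 + (n-1)*r)
Numerator = 4 * 0.49 = 1.96
Denominator = 1 + 3 * 0.49 = 2.47
r_new = 1.96 / 2.47
= 0.7935
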